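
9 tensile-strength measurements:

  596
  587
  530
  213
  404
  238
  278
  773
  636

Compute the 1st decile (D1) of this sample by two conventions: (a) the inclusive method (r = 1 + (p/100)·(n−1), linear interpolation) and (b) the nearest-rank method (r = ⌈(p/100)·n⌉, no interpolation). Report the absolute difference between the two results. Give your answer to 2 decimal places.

20.00

Sorted: 213, 238, 278, 404, 530, 587, 596, 636, 773.
n = 9.
(a) r = 1.8; between ranks 1 (213) and 2 (238): 233.
(b) the nearest-rank method: rank 1 → 213.
|233 − 213| = 20.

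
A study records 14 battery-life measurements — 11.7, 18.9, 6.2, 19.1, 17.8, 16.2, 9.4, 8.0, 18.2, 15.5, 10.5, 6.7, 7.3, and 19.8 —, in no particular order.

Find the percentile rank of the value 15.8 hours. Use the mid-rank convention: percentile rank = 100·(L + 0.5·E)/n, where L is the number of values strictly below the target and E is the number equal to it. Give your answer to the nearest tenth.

Sorted: 6.2, 6.7, 7.3, 8.0, 9.4, 10.5, 11.7, 15.5, 16.2, 17.8, 18.2, 18.9, 19.1, 19.8.
Count below 15.8: L = 8; count equal: E = 0; n = 14.
Percentile rank = 100·(8 + 0.5·0)/14 = 100·8/14 = 57.14.

57.1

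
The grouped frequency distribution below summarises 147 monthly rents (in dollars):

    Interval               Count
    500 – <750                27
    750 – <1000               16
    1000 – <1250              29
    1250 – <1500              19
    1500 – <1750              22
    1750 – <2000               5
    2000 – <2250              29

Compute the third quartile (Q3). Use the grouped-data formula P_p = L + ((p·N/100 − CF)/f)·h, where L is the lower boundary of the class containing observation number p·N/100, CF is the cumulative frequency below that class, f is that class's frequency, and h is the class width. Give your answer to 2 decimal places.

1718.75

N = 147; target position k = 75/100 · 147 = 110.25.
Cumulative frequencies: 27, 43, 72, 91, 113, 118, 147.
Observation 110.25 falls in the class 1500 – <1750.
L = 1500, CF = 91, f = 22, h = 250.
P75 = 1500 + ((110.25 − 91)/22)·250 = 1500 + 218.75 = 1718.75.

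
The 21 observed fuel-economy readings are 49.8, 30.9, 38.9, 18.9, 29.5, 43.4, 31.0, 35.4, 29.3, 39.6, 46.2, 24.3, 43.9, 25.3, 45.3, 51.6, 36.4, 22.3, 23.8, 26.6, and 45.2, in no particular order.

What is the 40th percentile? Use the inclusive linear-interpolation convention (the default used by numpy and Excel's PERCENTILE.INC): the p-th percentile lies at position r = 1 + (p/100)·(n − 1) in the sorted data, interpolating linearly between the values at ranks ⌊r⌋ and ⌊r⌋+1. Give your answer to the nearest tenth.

Sorted: 18.9, 22.3, 23.8, 24.3, 25.3, 26.6, 29.3, 29.5, 30.9, 31.0, 35.4, 36.4, 38.9, 39.6, 43.4, 43.9, 45.2, 45.3, 46.2, 49.8, 51.6.
n = 21.
r = 1 + (40/100)·(21 − 1) = 1 + 8 = 9.
r is an integer, so P40 is the value at rank 9: 30.9.

30.9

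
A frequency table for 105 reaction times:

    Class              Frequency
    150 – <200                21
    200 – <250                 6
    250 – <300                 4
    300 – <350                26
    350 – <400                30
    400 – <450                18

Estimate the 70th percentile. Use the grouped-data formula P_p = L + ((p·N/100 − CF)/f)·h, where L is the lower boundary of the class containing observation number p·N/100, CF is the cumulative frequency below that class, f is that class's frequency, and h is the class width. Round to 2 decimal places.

377.50

N = 105; target position k = 70/100 · 105 = 73.5.
Cumulative frequencies: 21, 27, 31, 57, 87, 105.
Observation 73.5 falls in the class 350 – <400.
L = 350, CF = 57, f = 30, h = 50.
P70 = 350 + ((73.5 − 57)/30)·50 = 350 + 27.5 = 377.5.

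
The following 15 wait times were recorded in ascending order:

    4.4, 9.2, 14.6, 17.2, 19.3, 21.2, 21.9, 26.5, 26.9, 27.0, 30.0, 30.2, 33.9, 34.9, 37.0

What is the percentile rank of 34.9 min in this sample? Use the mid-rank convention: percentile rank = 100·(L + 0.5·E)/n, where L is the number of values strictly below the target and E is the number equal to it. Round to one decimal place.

90.0

Count below 34.9: L = 13; count equal: E = 1; n = 15.
Percentile rank = 100·(13 + 0.5·1)/15 = 100·13.5/15 = 90.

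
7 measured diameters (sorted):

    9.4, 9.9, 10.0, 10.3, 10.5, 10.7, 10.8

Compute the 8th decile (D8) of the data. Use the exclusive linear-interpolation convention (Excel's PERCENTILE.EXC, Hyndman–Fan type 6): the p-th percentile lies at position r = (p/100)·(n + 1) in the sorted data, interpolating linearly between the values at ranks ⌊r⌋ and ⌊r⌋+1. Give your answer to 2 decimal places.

10.74

n = 7.
r = (80/100)·(7 + 1) = 6.4.
Rank 6 is 10.7 and rank 7 is 10.8.
Interpolate: 10.7 + 0.4·(10.8 − 10.7) = 10.7 + 0.4·0.1 = 10.74.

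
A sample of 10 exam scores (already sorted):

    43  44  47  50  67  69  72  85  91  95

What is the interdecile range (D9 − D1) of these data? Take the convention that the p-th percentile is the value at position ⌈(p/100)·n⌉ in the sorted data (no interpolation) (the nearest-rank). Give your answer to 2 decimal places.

n = 10.
P10: rank ⌈10/100·10⌉ = 1 → 43.
P90: rank ⌈90/100·10⌉ = 9 → 91.
Difference: 91 − 43 = 48.

48.00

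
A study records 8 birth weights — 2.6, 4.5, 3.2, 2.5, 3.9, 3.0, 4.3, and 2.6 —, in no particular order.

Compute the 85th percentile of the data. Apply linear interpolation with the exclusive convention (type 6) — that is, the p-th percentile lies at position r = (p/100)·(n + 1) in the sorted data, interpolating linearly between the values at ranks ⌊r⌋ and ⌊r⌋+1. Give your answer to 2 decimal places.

Sorted: 2.5, 2.6, 2.6, 3.0, 3.2, 3.9, 4.3, 4.5.
n = 8.
r = (85/100)·(8 + 1) = 7.65.
Rank 7 is 4.3 and rank 8 is 4.5.
Interpolate: 4.3 + 0.65·(4.5 − 4.3) = 4.3 + 0.65·0.2 = 4.43.

4.43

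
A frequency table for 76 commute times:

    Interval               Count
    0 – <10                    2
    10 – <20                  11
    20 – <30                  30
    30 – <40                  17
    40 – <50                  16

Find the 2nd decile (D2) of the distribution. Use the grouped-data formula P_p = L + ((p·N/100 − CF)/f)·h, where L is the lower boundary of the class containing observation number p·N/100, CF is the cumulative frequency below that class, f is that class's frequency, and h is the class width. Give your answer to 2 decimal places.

20.73

N = 76; target position k = 20/100 · 76 = 15.2.
Cumulative frequencies: 2, 13, 43, 60, 76.
Observation 15.2 falls in the class 20 – <30.
L = 20, CF = 13, f = 30, h = 10.
P20 = 20 + ((15.2 − 13)/30)·10 = 20 + 0.733333 = 20.7333.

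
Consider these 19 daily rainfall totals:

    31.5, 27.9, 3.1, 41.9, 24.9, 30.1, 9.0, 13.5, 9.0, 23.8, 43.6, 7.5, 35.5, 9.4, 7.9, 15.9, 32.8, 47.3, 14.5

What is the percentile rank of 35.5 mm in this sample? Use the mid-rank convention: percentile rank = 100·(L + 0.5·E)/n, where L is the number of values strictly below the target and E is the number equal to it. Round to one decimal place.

Sorted: 3.1, 7.5, 7.9, 9.0, 9.0, 9.4, 13.5, 14.5, 15.9, 23.8, 24.9, 27.9, 30.1, 31.5, 32.8, 35.5, 41.9, 43.6, 47.3.
Count below 35.5: L = 15; count equal: E = 1; n = 19.
Percentile rank = 100·(15 + 0.5·1)/19 = 100·15.5/19 = 81.58.

81.6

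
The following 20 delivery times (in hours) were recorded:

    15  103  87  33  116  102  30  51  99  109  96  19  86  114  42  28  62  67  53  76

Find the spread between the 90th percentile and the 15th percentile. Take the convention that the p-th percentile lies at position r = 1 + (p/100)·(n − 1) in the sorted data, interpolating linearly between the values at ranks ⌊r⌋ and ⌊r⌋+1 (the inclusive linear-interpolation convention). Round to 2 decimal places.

79.80

Sorted: 15, 19, 28, 30, 33, 42, 51, 53, 62, 67, 76, 86, 87, 96, 99, 102, 103, 109, 114, 116.
n = 20.
P15: r = 3.85; ranks 3–4 are 28, 30; interpolating gives 29.7.
P90: r = 18.1; ranks 18–19 are 109, 114; interpolating gives 109.5.
Difference: 109.5 − 29.7 = 79.8.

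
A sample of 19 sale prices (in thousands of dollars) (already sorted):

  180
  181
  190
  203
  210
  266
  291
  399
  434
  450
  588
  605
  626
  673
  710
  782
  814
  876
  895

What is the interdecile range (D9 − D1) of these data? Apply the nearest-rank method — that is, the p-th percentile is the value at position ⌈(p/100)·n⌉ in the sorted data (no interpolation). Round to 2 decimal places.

n = 19.
P10: rank ⌈10/100·19⌉ = 2 → 181.
P90: rank ⌈90/100·19⌉ = 18 → 876.
Difference: 876 − 181 = 695.

695.00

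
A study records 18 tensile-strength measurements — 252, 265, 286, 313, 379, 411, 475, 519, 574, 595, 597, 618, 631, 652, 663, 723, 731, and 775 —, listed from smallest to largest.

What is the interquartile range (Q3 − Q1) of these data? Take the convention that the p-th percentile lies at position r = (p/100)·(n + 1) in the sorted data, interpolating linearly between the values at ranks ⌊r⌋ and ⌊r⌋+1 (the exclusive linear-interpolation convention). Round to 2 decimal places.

292.25

n = 18.
P25: r = 4.75; ranks 4–5 are 313, 379; interpolating gives 362.5.
P75: r = 14.25; ranks 14–15 are 652, 663; interpolating gives 654.75.
Difference: 654.75 − 362.5 = 292.25.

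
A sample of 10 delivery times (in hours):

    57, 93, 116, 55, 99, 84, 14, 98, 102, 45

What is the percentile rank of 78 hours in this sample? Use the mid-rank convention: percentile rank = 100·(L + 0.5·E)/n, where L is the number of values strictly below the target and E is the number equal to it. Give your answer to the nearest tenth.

Sorted: 14, 45, 55, 57, 84, 93, 98, 99, 102, 116.
Count below 78: L = 4; count equal: E = 0; n = 10.
Percentile rank = 100·(4 + 0.5·0)/10 = 100·4/10 = 40.

40.0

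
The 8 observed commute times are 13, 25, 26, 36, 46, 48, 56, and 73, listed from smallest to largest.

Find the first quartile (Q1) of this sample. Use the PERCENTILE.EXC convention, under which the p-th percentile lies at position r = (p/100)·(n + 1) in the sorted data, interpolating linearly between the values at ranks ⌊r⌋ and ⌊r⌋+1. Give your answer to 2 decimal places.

n = 8.
r = (25/100)·(8 + 1) = 2.25.
Rank 2 is 25 and rank 3 is 26.
Interpolate: 25 + 0.25·(26 − 25) = 25 + 0.25·1 = 25.25.

25.25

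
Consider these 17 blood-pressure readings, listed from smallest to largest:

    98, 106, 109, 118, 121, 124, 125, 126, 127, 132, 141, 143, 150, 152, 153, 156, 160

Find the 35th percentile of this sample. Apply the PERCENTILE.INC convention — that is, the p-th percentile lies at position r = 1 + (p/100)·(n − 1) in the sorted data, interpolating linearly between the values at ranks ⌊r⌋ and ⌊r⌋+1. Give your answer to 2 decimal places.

124.60

n = 17.
r = 1 + (35/100)·(17 − 1) = 1 + 5.6 = 6.6.
Rank 6 is 124 and rank 7 is 125.
Interpolate: 124 + 0.6·(125 − 124) = 124 + 0.6·1 = 124.6.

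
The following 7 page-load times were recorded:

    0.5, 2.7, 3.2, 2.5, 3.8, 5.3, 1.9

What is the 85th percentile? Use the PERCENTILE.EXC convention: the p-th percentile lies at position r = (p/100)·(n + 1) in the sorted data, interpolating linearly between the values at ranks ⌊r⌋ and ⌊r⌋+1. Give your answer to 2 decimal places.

5.00

Sorted: 0.5, 1.9, 2.5, 2.7, 3.2, 3.8, 5.3.
n = 7.
r = (85/100)·(7 + 1) = 6.8.
Rank 6 is 3.8 and rank 7 is 5.3.
Interpolate: 3.8 + 0.8·(5.3 − 3.8) = 3.8 + 0.8·1.5 = 5.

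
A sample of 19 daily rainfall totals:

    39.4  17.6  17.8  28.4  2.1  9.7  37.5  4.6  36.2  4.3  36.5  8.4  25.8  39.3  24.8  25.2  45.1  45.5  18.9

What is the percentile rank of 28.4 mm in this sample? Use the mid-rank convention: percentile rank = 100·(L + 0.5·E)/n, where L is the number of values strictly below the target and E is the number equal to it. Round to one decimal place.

Sorted: 2.1, 4.3, 4.6, 8.4, 9.7, 17.6, 17.8, 18.9, 24.8, 25.2, 25.8, 28.4, 36.2, 36.5, 37.5, 39.3, 39.4, 45.1, 45.5.
Count below 28.4: L = 11; count equal: E = 1; n = 19.
Percentile rank = 100·(11 + 0.5·1)/19 = 100·11.5/19 = 60.53.

60.5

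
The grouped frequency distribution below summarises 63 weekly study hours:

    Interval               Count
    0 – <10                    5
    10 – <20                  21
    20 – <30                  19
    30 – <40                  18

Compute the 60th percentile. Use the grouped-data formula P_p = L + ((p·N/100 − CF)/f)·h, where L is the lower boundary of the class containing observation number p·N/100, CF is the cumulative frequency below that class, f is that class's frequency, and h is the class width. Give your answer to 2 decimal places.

N = 63; target position k = 60/100 · 63 = 37.8.
Cumulative frequencies: 5, 26, 45, 63.
Observation 37.8 falls in the class 20 – <30.
L = 20, CF = 26, f = 19, h = 10.
P60 = 20 + ((37.8 − 26)/19)·10 = 20 + 6.21053 = 26.2105.

26.21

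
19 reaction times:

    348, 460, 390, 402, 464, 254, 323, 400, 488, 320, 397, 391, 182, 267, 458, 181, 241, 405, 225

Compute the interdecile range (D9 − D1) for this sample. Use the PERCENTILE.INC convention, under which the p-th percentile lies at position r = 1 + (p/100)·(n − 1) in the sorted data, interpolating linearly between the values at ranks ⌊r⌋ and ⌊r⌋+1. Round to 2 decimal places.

244.40

Sorted: 181, 182, 225, 241, 254, 267, 320, 323, 348, 390, 391, 397, 400, 402, 405, 458, 460, 464, 488.
n = 19.
P10: r = 2.8; ranks 2–3 are 182, 225; interpolating gives 216.4.
P90: r = 17.2; ranks 17–18 are 460, 464; interpolating gives 460.8.
Difference: 460.8 − 216.4 = 244.4.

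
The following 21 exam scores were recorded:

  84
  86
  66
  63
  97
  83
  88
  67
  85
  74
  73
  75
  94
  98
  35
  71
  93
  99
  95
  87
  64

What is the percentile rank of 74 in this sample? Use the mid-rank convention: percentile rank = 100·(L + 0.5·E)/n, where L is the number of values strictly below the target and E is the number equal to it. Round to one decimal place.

35.7

Sorted: 35, 63, 64, 66, 67, 71, 73, 74, 75, 83, 84, 85, 86, 87, 88, 93, 94, 95, 97, 98, 99.
Count below 74: L = 7; count equal: E = 1; n = 21.
Percentile rank = 100·(7 + 0.5·1)/21 = 100·7.5/21 = 35.71.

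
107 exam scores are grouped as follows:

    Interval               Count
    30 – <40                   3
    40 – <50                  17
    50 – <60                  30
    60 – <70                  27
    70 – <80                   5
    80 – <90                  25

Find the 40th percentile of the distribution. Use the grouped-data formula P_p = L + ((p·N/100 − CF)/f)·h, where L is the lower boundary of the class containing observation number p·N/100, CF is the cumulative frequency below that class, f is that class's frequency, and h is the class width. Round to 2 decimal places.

57.60

N = 107; target position k = 40/100 · 107 = 42.8.
Cumulative frequencies: 3, 20, 50, 77, 82, 107.
Observation 42.8 falls in the class 50 – <60.
L = 50, CF = 20, f = 30, h = 10.
P40 = 50 + ((42.8 − 20)/30)·10 = 50 + 7.6 = 57.6.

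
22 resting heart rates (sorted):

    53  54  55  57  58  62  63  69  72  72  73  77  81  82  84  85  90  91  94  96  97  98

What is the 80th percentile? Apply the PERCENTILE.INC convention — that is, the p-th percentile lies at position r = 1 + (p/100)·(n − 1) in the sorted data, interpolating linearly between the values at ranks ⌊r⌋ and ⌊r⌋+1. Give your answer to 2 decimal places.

90.80

n = 22.
r = 1 + (80/100)·(22 − 1) = 1 + 16.8 = 17.8.
Rank 17 is 90 and rank 18 is 91.
Interpolate: 90 + 0.8·(91 − 90) = 90 + 0.8·1 = 90.8.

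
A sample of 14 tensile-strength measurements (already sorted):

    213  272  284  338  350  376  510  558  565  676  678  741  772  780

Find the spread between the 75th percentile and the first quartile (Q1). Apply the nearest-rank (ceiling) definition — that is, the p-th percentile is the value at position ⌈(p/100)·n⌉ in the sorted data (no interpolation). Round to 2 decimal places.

340.00

n = 14.
P25: rank ⌈25/100·14⌉ = 4 → 338.
P75: rank ⌈75/100·14⌉ = 11 → 678.
Difference: 678 − 338 = 340.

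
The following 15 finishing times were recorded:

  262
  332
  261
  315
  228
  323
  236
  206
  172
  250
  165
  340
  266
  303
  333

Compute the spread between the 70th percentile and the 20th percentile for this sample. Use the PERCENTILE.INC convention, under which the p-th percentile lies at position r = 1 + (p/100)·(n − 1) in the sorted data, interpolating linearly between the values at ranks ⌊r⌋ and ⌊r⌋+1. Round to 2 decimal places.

Sorted: 165, 172, 206, 228, 236, 250, 261, 262, 266, 303, 315, 323, 332, 333, 340.
n = 15.
P20: r = 3.8; ranks 3–4 are 206, 228; interpolating gives 223.6.
P70: r = 10.8; ranks 10–11 are 303, 315; interpolating gives 312.6.
Difference: 312.6 − 223.6 = 89.

89.00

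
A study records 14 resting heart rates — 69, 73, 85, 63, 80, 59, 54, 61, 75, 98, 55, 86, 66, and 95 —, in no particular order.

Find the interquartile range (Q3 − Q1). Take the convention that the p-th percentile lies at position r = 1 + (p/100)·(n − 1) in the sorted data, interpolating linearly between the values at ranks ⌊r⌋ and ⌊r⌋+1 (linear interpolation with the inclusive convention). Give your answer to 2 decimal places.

22.25

Sorted: 54, 55, 59, 61, 63, 66, 69, 73, 75, 80, 85, 86, 95, 98.
n = 14.
P25: r = 4.25; ranks 4–5 are 61, 63; interpolating gives 61.5.
P75: r = 10.75; ranks 10–11 are 80, 85; interpolating gives 83.75.
Difference: 83.75 − 61.5 = 22.25.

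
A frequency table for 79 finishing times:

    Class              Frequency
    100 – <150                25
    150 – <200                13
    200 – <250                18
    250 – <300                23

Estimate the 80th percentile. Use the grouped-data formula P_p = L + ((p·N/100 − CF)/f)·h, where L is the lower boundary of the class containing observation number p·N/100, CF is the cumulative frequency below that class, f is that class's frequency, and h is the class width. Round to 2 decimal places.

265.65

N = 79; target position k = 80/100 · 79 = 63.2.
Cumulative frequencies: 25, 38, 56, 79.
Observation 63.2 falls in the class 250 – <300.
L = 250, CF = 56, f = 23, h = 50.
P80 = 250 + ((63.2 − 56)/23)·50 = 250 + 15.6522 = 265.652.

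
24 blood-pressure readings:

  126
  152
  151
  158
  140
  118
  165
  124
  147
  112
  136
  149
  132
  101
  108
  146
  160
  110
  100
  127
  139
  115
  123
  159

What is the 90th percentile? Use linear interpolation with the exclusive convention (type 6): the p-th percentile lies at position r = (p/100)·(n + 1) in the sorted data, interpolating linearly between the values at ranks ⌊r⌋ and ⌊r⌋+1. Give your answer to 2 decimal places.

Sorted: 100, 101, 108, 110, 112, 115, 118, 123, 124, 126, 127, 132, 136, 139, 140, 146, 147, 149, 151, 152, 158, 159, 160, 165.
n = 24.
r = (90/100)·(24 + 1) = 22.5.
Rank 22 is 159 and rank 23 is 160.
Interpolate: 159 + 0.5·(160 − 159) = 159 + 0.5·1 = 159.5.

159.50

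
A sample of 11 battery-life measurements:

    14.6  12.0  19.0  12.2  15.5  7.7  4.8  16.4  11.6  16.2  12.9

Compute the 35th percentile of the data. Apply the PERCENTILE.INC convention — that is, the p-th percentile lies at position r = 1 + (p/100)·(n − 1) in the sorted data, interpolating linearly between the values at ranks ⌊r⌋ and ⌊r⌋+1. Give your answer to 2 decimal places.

Sorted: 4.8, 7.7, 11.6, 12.0, 12.2, 12.9, 14.6, 15.5, 16.2, 16.4, 19.0.
n = 11.
r = 1 + (35/100)·(11 − 1) = 1 + 3.5 = 4.5.
Rank 4 is 12.0 and rank 5 is 12.2.
Interpolate: 12.0 + 0.5·(12.2 − 12.0) = 12.0 + 0.5·0.2 = 12.1.

12.10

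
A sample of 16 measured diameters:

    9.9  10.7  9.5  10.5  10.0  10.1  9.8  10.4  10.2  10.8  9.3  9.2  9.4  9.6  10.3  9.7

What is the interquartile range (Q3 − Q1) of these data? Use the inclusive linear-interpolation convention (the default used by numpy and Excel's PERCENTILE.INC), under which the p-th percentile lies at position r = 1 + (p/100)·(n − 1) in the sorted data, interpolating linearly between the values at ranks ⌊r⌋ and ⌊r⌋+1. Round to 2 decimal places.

0.75

Sorted: 9.2, 9.3, 9.4, 9.5, 9.6, 9.7, 9.8, 9.9, 10.0, 10.1, 10.2, 10.3, 10.4, 10.5, 10.7, 10.8.
n = 16.
P25: r = 4.75; ranks 4–5 are 9.5, 9.6; interpolating gives 9.575.
P75: r = 12.25; ranks 12–13 are 10.3, 10.4; interpolating gives 10.325.
Difference: 10.325 − 9.575 = 0.75.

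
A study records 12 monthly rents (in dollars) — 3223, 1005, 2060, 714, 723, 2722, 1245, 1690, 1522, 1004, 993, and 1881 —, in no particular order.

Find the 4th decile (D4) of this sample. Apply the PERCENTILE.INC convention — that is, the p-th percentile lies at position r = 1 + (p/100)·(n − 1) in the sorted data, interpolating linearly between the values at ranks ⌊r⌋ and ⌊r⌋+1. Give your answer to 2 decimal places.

1101.00

Sorted: 714, 723, 993, 1004, 1005, 1245, 1522, 1690, 1881, 2060, 2722, 3223.
n = 12.
r = 1 + (40/100)·(12 − 1) = 1 + 4.4 = 5.4.
Rank 5 is 1005 and rank 6 is 1245.
Interpolate: 1005 + 0.4·(1245 − 1005) = 1005 + 0.4·240 = 1101.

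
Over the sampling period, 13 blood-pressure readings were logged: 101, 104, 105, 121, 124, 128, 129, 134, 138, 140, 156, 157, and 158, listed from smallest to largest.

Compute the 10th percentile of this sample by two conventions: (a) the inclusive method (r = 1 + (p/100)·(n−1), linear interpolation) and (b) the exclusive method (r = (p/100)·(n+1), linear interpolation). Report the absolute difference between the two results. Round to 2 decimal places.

n = 13.
(a) r = 2.2; between ranks 2 (104) and 3 (105): 104.2.
(b) r = 1.4; between ranks 1 (101) and 2 (104): 102.2.
|104.2 − 102.2| = 2.

2.00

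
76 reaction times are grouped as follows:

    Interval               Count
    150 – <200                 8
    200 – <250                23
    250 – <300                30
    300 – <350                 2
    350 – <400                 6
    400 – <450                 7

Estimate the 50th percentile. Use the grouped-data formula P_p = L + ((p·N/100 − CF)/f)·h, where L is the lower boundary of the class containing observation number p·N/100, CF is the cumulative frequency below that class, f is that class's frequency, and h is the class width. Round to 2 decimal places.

N = 76; target position k = 50/100 · 76 = 38.
Cumulative frequencies: 8, 31, 61, 63, 69, 76.
Observation 38 falls in the class 250 – <300.
L = 250, CF = 31, f = 30, h = 50.
P50 = 250 + ((38 − 31)/30)·50 = 250 + 11.6667 = 261.667.

261.67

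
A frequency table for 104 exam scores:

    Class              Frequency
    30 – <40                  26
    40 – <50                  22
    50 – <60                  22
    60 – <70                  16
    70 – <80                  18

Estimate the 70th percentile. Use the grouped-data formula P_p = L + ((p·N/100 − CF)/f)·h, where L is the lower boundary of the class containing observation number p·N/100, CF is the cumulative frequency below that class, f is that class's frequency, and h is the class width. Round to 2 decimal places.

N = 104; target position k = 70/100 · 104 = 72.8.
Cumulative frequencies: 26, 48, 70, 86, 104.
Observation 72.8 falls in the class 60 – <70.
L = 60, CF = 70, f = 16, h = 10.
P70 = 60 + ((72.8 − 70)/16)·10 = 60 + 1.75 = 61.75.

61.75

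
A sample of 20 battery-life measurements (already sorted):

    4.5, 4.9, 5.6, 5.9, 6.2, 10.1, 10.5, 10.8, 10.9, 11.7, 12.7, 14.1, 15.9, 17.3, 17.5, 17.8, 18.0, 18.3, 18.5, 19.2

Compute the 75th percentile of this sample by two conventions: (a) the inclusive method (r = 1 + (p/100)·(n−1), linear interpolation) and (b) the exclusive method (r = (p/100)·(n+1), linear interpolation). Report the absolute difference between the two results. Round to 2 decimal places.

0.15

n = 20.
(a) r = 15.25; between ranks 15 (17.5) and 16 (17.8): 17.575.
(b) r = 15.75; between ranks 15 (17.5) and 16 (17.8): 17.725.
|17.575 − 17.725| = 0.15.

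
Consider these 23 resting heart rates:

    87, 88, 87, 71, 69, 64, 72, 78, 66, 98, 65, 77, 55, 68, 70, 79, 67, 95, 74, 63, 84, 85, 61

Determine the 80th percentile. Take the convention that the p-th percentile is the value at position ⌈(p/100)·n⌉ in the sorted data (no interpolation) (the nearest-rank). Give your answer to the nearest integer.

87

Sorted: 55, 61, 63, 64, 65, 66, 67, 68, 69, 70, 71, 72, 74, 77, 78, 79, 84, 85, 87, 87, 88, 95, 98.
n = 23.
Position = ⌈80/100 · 23⌉ = ⌈18.4⌉ = 19.
The value at rank 19 is 87.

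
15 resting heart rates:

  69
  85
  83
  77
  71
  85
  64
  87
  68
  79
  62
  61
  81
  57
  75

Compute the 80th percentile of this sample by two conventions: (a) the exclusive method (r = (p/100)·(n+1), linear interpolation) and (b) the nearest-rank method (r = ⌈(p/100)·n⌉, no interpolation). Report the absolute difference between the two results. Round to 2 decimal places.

1.60

Sorted: 57, 61, 62, 64, 68, 69, 71, 75, 77, 79, 81, 83, 85, 85, 87.
n = 15.
(a) r = 12.8; between ranks 12 (83) and 13 (85): 84.6.
(b) the nearest-rank method: rank 12 → 83.
|84.6 − 83| = 1.6.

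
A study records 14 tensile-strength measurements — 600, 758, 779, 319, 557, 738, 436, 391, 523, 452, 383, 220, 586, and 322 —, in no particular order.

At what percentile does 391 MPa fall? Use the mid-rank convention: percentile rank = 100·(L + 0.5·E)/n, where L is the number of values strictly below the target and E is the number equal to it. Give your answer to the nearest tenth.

Sorted: 220, 319, 322, 383, 391, 436, 452, 523, 557, 586, 600, 738, 758, 779.
Count below 391: L = 4; count equal: E = 1; n = 14.
Percentile rank = 100·(4 + 0.5·1)/14 = 100·4.5/14 = 32.14.

32.1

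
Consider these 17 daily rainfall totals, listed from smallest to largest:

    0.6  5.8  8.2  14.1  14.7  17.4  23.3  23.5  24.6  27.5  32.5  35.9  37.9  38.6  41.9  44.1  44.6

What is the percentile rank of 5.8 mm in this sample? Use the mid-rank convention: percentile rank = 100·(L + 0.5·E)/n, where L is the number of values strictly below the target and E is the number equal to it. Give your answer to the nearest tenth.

Count below 5.8: L = 1; count equal: E = 1; n = 17.
Percentile rank = 100·(1 + 0.5·1)/17 = 100·1.5/17 = 8.824.

8.8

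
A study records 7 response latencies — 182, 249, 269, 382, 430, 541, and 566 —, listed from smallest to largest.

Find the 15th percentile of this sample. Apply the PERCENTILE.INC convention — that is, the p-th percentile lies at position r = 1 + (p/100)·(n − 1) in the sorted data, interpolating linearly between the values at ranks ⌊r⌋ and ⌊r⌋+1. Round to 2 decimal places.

n = 7.
r = 1 + (15/100)·(7 − 1) = 1 + 0.9 = 1.9.
Rank 1 is 182 and rank 2 is 249.
Interpolate: 182 + 0.9·(249 − 182) = 182 + 0.9·67 = 242.3.

242.30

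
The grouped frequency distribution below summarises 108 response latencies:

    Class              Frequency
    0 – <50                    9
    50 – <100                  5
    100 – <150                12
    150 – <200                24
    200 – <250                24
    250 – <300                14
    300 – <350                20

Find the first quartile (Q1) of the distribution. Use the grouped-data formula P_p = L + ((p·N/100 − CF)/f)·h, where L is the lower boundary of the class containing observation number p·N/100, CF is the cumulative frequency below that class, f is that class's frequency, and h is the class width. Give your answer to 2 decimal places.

152.08

N = 108; target position k = 25/100 · 108 = 27.
Cumulative frequencies: 9, 14, 26, 50, 74, 88, 108.
Observation 27 falls in the class 150 – <200.
L = 150, CF = 26, f = 24, h = 50.
P25 = 150 + ((27 − 26)/24)·50 = 150 + 2.08333 = 152.083.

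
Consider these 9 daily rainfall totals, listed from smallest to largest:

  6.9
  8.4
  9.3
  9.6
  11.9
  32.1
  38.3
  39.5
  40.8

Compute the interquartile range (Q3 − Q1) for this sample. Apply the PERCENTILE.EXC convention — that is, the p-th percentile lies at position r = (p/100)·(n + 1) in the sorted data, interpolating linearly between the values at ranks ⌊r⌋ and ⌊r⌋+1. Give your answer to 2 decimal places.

30.05

n = 9.
P25: r = 2.5; ranks 2–3 are 8.4, 9.3; interpolating gives 8.85.
P75: r = 7.5; ranks 7–8 are 38.3, 39.5; interpolating gives 38.9.
Difference: 38.9 − 8.85 = 30.05.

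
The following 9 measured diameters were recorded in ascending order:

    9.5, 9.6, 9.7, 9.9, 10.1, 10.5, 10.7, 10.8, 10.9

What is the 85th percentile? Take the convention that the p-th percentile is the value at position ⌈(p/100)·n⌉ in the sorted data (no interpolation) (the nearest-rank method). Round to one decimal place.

10.8

n = 9.
Position = ⌈85/100 · 9⌉ = ⌈7.65⌉ = 8.
The value at rank 8 is 10.8.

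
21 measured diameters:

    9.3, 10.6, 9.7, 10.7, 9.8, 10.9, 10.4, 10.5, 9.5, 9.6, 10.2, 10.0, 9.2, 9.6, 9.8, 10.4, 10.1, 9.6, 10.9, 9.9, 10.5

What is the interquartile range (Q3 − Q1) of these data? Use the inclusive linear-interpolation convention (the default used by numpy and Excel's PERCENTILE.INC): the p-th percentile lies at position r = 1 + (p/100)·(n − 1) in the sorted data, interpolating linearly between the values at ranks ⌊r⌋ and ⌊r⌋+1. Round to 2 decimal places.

Sorted: 9.2, 9.3, 9.5, 9.6, 9.6, 9.6, 9.7, 9.8, 9.8, 9.9, 10.0, 10.1, 10.2, 10.4, 10.4, 10.5, 10.5, 10.6, 10.7, 10.9, 10.9.
n = 21.
P25: r = 6 (integer) → 9.6.
P75: r = 16 (integer) → 10.5.
Difference: 10.5 − 9.6 = 0.9.

0.90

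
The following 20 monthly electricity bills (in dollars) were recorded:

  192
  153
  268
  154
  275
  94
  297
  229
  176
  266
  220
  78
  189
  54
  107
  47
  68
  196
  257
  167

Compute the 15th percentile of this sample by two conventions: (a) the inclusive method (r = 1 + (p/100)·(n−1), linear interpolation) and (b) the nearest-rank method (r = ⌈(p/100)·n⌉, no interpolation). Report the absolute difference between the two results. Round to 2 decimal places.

8.50

Sorted: 47, 54, 68, 78, 94, 107, 153, 154, 167, 176, 189, 192, 196, 220, 229, 257, 266, 268, 275, 297.
n = 20.
(a) r = 3.85; between ranks 3 (68) and 4 (78): 76.5.
(b) the nearest-rank method: rank 3 → 68.
|76.5 − 68| = 8.5.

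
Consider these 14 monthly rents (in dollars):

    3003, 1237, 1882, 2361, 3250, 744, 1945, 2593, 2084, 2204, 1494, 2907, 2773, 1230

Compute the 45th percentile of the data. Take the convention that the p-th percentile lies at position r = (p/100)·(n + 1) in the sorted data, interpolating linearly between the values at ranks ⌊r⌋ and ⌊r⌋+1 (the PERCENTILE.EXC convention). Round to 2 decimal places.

Sorted: 744, 1230, 1237, 1494, 1882, 1945, 2084, 2204, 2361, 2593, 2773, 2907, 3003, 3250.
n = 14.
r = (45/100)·(14 + 1) = 6.75.
Rank 6 is 1945 and rank 7 is 2084.
Interpolate: 1945 + 0.75·(2084 − 1945) = 1945 + 0.75·139 = 2049.25.

2049.25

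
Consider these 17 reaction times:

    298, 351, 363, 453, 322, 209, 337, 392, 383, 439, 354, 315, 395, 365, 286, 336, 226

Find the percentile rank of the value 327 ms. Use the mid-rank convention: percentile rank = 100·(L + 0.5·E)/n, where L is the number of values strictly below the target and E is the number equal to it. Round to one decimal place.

Sorted: 209, 226, 286, 298, 315, 322, 336, 337, 351, 354, 363, 365, 383, 392, 395, 439, 453.
Count below 327: L = 6; count equal: E = 0; n = 17.
Percentile rank = 100·(6 + 0.5·0)/17 = 100·6/17 = 35.29.

35.3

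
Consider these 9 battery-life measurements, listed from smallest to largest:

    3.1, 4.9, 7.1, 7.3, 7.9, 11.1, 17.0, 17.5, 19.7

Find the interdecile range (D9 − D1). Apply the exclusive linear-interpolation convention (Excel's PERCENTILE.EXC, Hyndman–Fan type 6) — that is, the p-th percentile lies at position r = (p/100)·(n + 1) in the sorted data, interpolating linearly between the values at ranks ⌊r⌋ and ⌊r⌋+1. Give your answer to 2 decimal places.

16.60

n = 9.
P10: r = 1 (integer) → 3.1.
P90: r = 9 (integer) → 19.7.
Difference: 19.7 − 3.1 = 16.6.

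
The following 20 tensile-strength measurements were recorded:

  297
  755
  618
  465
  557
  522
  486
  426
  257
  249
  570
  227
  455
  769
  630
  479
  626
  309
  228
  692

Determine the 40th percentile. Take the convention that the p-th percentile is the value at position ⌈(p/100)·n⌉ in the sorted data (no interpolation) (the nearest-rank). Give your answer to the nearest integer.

455

Sorted: 227, 228, 249, 257, 297, 309, 426, 455, 465, 479, 486, 522, 557, 570, 618, 626, 630, 692, 755, 769.
n = 20.
Position = ⌈40/100 · 20⌉ = ⌈8⌉ = 8.
The value at rank 8 is 455.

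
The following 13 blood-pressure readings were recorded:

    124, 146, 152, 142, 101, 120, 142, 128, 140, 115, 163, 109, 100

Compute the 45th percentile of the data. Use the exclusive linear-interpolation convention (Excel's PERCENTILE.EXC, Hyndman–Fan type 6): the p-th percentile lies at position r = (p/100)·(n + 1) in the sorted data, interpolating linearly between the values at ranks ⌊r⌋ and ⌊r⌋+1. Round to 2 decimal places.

Sorted: 100, 101, 109, 115, 120, 124, 128, 140, 142, 142, 146, 152, 163.
n = 13.
r = (45/100)·(13 + 1) = 6.3.
Rank 6 is 124 and rank 7 is 128.
Interpolate: 124 + 0.3·(128 − 124) = 124 + 0.3·4 = 125.2.

125.20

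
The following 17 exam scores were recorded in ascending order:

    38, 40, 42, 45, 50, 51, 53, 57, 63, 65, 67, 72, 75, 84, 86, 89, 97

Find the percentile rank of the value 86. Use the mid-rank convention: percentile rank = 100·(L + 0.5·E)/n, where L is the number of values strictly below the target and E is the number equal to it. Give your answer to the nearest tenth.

85.3

Count below 86: L = 14; count equal: E = 1; n = 17.
Percentile rank = 100·(14 + 0.5·1)/17 = 100·14.5/17 = 85.29.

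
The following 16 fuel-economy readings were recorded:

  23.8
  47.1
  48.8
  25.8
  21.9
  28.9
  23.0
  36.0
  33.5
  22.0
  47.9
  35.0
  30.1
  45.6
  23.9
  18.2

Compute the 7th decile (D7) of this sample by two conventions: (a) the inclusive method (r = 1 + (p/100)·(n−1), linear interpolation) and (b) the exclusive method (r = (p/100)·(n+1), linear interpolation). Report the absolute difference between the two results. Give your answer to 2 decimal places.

0.40

Sorted: 18.2, 21.9, 22.0, 23.0, 23.8, 23.9, 25.8, 28.9, 30.1, 33.5, 35.0, 36.0, 45.6, 47.1, 47.9, 48.8.
n = 16.
(a) r = 11.5; between ranks 11 (35.0) and 12 (36.0): 35.5.
(b) r = 11.9; between ranks 11 (35.0) and 12 (36.0): 35.9.
|35.5 − 35.9| = 0.4.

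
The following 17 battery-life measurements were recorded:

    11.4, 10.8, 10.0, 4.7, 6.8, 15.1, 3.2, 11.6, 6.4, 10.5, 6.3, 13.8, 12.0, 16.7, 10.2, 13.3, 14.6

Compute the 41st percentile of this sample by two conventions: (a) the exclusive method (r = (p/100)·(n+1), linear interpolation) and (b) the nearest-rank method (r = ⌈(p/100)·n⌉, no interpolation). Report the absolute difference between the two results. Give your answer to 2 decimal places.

Sorted: 3.2, 4.7, 6.3, 6.4, 6.8, 10.0, 10.2, 10.5, 10.8, 11.4, 11.6, 12.0, 13.3, 13.8, 14.6, 15.1, 16.7.
n = 17.
(a) r = 7.38; between ranks 7 (10.2) and 8 (10.5): 10.314.
(b) the nearest-rank method: rank 7 → 10.2.
|10.314 − 10.2| = 0.114.

0.11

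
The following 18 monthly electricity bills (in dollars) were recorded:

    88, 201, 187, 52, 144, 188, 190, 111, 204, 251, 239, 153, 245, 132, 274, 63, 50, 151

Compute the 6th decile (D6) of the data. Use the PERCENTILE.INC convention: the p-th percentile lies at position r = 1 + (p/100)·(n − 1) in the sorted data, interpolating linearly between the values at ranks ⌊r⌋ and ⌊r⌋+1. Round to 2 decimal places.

188.40

Sorted: 50, 52, 63, 88, 111, 132, 144, 151, 153, 187, 188, 190, 201, 204, 239, 245, 251, 274.
n = 18.
r = 1 + (60/100)·(18 − 1) = 1 + 10.2 = 11.2.
Rank 11 is 188 and rank 12 is 190.
Interpolate: 188 + 0.2·(190 − 188) = 188 + 0.2·2 = 188.4.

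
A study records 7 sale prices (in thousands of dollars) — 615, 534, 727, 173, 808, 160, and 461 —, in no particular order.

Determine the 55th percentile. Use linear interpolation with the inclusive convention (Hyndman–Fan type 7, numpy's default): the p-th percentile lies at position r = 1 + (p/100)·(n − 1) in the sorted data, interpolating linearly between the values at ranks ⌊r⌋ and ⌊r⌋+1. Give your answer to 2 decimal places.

558.30

Sorted: 160, 173, 461, 534, 615, 727, 808.
n = 7.
r = 1 + (55/100)·(7 − 1) = 1 + 3.3 = 4.3.
Rank 4 is 534 and rank 5 is 615.
Interpolate: 534 + 0.3·(615 − 534) = 534 + 0.3·81 = 558.3.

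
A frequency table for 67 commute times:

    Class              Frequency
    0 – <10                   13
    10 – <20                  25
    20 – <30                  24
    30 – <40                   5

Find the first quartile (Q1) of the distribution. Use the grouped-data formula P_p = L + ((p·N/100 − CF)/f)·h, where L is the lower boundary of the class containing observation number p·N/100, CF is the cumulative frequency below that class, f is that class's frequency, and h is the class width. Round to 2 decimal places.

11.50

N = 67; target position k = 25/100 · 67 = 16.75.
Cumulative frequencies: 13, 38, 62, 67.
Observation 16.75 falls in the class 10 – <20.
L = 10, CF = 13, f = 25, h = 10.
P25 = 10 + ((16.75 − 13)/25)·10 = 10 + 1.5 = 11.5.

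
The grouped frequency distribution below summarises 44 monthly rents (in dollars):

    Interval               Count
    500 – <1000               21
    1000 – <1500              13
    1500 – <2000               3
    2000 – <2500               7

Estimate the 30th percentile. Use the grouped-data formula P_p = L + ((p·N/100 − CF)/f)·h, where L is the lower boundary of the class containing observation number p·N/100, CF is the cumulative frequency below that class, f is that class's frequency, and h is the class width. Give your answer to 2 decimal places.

814.29

N = 44; target position k = 30/100 · 44 = 13.2.
Cumulative frequencies: 21, 34, 37, 44.
Observation 13.2 falls in the class 500 – <1000.
L = 500, CF = 0, f = 21, h = 500.
P30 = 500 + ((13.2 − 0)/21)·500 = 500 + 314.286 = 814.286.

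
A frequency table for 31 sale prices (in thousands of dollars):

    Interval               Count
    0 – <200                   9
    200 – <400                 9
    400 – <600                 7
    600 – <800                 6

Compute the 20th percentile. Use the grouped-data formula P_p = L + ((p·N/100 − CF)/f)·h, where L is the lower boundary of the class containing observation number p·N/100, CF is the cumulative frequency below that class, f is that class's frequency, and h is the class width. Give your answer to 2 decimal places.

N = 31; target position k = 20/100 · 31 = 6.2.
Cumulative frequencies: 9, 18, 25, 31.
Observation 6.2 falls in the class 0 – <200.
L = 0, CF = 0, f = 9, h = 200.
P20 = 0 + ((6.2 − 0)/9)·200 = 0 + 137.778 = 137.778.

137.78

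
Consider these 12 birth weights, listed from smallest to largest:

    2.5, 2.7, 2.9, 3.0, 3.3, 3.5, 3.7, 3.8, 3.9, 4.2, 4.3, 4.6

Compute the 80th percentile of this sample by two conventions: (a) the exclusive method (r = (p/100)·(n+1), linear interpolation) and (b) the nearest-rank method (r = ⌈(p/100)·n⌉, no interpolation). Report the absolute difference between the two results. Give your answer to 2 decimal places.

0.04

n = 12.
(a) r = 10.4; between ranks 10 (4.2) and 11 (4.3): 4.24.
(b) the nearest-rank method: rank 10 → 4.2.
|4.24 − 4.2| = 0.04.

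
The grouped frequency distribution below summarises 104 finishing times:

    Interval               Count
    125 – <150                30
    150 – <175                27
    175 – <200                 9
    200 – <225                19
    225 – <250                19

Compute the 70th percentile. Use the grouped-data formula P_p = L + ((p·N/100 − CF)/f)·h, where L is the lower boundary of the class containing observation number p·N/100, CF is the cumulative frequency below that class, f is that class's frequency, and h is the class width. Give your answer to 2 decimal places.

208.95

N = 104; target position k = 70/100 · 104 = 72.8.
Cumulative frequencies: 30, 57, 66, 85, 104.
Observation 72.8 falls in the class 200 – <225.
L = 200, CF = 66, f = 19, h = 25.
P70 = 200 + ((72.8 − 66)/19)·25 = 200 + 8.94737 = 208.947.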